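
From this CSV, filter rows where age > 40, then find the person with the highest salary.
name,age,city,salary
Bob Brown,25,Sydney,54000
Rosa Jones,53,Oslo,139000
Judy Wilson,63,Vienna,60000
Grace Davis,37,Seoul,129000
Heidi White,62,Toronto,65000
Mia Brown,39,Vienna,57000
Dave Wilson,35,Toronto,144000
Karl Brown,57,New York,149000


Filter: age > 40
Sort by: salary (descending)

Filtered records (4):
  Karl Brown, age 57, salary $149000
  Rosa Jones, age 53, salary $139000
  Heidi White, age 62, salary $65000
  Judy Wilson, age 63, salary $60000

Highest salary: Karl Brown ($149000)

Karl Brown


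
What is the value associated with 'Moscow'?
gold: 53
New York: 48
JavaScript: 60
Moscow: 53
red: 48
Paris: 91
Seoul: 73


Looking up key 'Moscow'
Value: 53

53


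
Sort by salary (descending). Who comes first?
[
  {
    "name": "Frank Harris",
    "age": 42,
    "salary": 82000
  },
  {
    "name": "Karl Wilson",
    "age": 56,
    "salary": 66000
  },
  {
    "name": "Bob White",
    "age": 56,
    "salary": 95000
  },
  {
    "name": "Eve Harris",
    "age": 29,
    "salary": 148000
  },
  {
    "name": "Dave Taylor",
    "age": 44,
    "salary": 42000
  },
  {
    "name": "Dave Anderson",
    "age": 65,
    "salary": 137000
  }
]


Sort by: salary (descending)

Sorted order:
  1. Eve Harris (salary = 148000)
  2. Dave Anderson (salary = 137000)
  3. Bob White (salary = 95000)
  4. Frank Harris (salary = 82000)
  5. Karl Wilson (salary = 66000)
  6. Dave Taylor (salary = 42000)

First: Eve Harris

Eve Harris


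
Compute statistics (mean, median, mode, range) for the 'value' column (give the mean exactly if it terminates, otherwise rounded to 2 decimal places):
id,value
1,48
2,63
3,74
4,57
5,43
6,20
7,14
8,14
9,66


Data: [48, 63, 74, 57, 43, 20, 14, 14, 66]
Count: 9
Sum: 399
Mean: 399/9 ≈ 44.33 (rounded to 2 decimal places)
Sorted: [14, 14, 20, 43, 48, 57, 63, 66, 74]
Median: 48.0
Mode: 14 (2 times)
Range: 74 - 14 = 60
Min: 14, Max: 74

mean≈44.33, median=48.0, mode=14, range=60


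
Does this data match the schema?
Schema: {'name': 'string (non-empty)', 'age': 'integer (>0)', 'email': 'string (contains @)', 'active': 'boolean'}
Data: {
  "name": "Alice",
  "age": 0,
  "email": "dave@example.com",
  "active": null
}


Validating each field against schema:
  name: OK (non-empty string)
  age: FAIL (0 is not > 0)
  email: OK (string with @)
  active: FAIL (null is not a boolean)

Result: INVALID (2 errors: age, active)

INVALID (2 errors: age, active)


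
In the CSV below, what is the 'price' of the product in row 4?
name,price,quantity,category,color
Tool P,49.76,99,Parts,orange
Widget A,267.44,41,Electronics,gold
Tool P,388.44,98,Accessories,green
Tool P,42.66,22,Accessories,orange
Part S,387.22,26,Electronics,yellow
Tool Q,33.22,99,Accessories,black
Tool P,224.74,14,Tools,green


Query: Row 4 ('Tool P'), column 'price'
Value: 42.66

42.66


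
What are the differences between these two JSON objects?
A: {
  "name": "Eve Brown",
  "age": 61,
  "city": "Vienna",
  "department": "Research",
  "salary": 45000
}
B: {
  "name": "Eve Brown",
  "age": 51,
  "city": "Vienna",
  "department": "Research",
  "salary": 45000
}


Comparing each field (in key order):
  name: same
  age: DIFFERENT
  city: same
  department: same
  salary: same
Differences:
  age: 61 -> 51

1 field(s) changed

1 change: age


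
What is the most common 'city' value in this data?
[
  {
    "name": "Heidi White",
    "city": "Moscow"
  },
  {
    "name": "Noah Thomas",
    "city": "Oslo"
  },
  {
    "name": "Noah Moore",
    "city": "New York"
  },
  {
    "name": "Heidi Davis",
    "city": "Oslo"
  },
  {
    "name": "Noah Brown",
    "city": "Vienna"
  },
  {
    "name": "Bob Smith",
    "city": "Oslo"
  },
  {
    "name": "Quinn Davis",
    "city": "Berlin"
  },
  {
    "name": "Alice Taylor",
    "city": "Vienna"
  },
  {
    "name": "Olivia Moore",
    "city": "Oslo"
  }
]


Counting 'city' values across 9 records:

  Oslo: 4 ####
  Vienna: 2 ##
  Moscow: 1 #
  New York: 1 #
  Berlin: 1 #

Most common: Oslo (4 times)

Oslo (4 times)


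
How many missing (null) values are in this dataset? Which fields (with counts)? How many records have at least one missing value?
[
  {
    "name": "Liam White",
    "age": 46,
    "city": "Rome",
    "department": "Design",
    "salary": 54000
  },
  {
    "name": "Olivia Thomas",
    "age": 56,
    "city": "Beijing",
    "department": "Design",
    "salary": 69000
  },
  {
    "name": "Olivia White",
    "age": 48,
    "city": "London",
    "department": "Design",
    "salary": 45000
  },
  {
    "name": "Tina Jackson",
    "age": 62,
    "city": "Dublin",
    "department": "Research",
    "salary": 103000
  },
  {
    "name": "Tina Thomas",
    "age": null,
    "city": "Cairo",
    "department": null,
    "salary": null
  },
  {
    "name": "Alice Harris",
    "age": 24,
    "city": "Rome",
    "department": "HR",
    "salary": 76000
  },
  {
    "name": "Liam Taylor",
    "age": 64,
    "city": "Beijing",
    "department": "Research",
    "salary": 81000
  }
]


Checking for missing (null) values in 7 records:

  Liam White: complete
  Olivia Thomas: complete
  Olivia White: complete
  Tina Jackson: complete
  Tina Thomas: age, department, salary
  Alice Harris: complete
  Liam Taylor: complete

Per field:
  name: 0 missing
  age: 1 missing
  city: 0 missing
  department: 1 missing
  salary: 1 missing

Total missing values: 3
Records with any missing: 1

3 missing values (age: 1, department: 1, salary: 1); 1 incomplete records


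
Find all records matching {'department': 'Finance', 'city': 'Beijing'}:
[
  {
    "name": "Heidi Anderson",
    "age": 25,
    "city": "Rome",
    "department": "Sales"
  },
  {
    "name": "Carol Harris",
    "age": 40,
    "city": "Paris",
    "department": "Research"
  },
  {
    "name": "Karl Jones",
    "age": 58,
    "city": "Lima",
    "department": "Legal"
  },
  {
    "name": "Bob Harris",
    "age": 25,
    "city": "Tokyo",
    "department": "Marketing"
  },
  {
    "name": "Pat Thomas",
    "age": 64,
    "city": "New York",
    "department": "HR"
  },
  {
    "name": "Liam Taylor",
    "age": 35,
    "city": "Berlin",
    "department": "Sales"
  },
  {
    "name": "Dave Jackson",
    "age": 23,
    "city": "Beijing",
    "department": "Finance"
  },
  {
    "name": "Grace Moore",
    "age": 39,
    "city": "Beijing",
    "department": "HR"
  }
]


Search criteria: {'department': 'Finance', 'city': 'Beijing'}

Checking 8 records:
  Heidi Anderson: {department: Sales, city: Rome}
  Carol Harris: {department: Research, city: Paris}
  Karl Jones: {department: Legal, city: Lima}
  Bob Harris: {department: Marketing, city: Tokyo}
  Pat Thomas: {department: HR, city: New York}
  Liam Taylor: {department: Sales, city: Berlin}
  Dave Jackson: {department: Finance, city: Beijing} <-- MATCH
  Grace Moore: {department: HR, city: Beijing}

Matches: ["Dave Jackson"]

["Dave Jackson"]


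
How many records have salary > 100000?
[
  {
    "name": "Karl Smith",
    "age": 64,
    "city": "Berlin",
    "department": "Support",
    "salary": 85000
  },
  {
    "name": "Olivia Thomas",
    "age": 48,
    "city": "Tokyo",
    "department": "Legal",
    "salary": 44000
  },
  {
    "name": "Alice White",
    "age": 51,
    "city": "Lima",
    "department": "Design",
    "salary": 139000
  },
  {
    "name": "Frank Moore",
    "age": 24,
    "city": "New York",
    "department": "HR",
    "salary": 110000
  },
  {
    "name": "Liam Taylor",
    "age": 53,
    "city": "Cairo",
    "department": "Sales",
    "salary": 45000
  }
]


Data: 5 records
Condition: salary > 100000

Checking each record:
  Karl Smith: 85000
  Olivia Thomas: 44000
  Alice White: 139000 MATCH
  Frank Moore: 110000 MATCH
  Liam Taylor: 45000

Count: 2

2


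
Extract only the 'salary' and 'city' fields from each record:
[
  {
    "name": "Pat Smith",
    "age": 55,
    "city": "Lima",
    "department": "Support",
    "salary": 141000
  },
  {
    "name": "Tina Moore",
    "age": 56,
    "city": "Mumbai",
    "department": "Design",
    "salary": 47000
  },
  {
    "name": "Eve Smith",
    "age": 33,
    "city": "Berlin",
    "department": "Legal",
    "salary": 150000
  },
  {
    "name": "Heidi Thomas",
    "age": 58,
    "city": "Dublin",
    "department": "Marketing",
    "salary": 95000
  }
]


Original: 4 records with fields: name, age, city, department, salary
Keep: ['salary', 'city']
Drop: ['name', 'age', 'department']
Result: 4 records, 2 fields each

[
  {
    "salary": 141000,
    "city": "Lima"
  },
  {
    "salary": 47000,
    "city": "Mumbai"
  },
  {
    "salary": 150000,
    "city": "Berlin"
  },
  {
    "salary": 95000,
    "city": "Dublin"
  }
]


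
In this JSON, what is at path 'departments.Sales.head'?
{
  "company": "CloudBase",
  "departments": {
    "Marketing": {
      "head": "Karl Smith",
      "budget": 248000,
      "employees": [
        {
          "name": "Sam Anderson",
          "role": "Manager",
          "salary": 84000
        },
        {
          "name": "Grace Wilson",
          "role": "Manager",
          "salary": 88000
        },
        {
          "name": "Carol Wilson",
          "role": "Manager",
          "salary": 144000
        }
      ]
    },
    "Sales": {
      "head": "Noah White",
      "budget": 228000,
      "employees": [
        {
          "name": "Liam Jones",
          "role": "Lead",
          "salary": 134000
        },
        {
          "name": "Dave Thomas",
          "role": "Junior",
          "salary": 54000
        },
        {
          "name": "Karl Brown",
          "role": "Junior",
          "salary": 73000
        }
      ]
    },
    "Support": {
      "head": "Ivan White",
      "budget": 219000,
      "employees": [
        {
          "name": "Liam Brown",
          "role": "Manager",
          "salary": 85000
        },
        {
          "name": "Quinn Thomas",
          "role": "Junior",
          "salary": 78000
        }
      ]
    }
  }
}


Path: departments.Sales.head

Navigate:
  -> departments
  -> Sales
  -> head = 'Noah White'

Noah White


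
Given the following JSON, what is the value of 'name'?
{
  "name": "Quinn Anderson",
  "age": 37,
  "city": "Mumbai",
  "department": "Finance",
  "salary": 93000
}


Looking up field 'name'
Value: Quinn Anderson

Quinn Anderson


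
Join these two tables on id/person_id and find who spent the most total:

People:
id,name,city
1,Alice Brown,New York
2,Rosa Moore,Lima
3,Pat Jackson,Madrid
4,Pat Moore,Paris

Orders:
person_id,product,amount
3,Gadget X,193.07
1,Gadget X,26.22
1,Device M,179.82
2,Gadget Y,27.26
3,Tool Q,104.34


Join on: people.id = orders.person_id

Joined rows:
  Pat Jackson (Madrid) bought Gadget X for $193.07
  Alice Brown (New York) bought Gadget X for $26.22
  Alice Brown (New York) bought Device M for $179.82
  Rosa Moore (Lima) bought Gadget Y for $27.26
  Pat Jackson (Madrid) bought Tool Q for $104.34

Total per person:
  Pat Jackson: $297.41
  Alice Brown: $206.04
  Rosa Moore: $27.26

Top spender: Pat Jackson ($297.41)

Pat Jackson ($297.41)


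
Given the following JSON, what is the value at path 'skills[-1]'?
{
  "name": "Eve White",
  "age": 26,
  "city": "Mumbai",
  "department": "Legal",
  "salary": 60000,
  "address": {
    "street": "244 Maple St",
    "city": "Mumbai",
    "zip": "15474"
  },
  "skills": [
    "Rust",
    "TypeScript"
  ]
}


Query: skills[-1]
Path: skills -> last element
Value: TypeScript

TypeScript


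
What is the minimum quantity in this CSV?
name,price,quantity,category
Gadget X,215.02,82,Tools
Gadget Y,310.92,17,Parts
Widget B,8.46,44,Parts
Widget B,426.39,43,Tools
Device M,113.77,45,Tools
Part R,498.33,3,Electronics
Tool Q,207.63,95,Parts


Computing minimum quantity:
Values: [82, 17, 44, 43, 45, 3, 95]
Min = 3

3


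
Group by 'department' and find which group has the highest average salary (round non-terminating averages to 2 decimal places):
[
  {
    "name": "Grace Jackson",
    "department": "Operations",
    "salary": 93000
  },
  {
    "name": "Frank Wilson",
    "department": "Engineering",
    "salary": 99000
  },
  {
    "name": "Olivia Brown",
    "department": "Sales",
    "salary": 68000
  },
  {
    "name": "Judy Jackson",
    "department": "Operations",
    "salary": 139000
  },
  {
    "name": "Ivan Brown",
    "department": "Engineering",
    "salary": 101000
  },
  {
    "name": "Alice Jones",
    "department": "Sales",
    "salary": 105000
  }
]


Group by: department

Groups:
  Engineering: 2 people, avg salary = 200000/2 = $100000
  Operations: 2 people, avg salary = 232000/2 = $116000
  Sales: 2 people, avg salary = 173000/2 = $86500

Highest average salary: Operations ($116000)

Operations ($116000)


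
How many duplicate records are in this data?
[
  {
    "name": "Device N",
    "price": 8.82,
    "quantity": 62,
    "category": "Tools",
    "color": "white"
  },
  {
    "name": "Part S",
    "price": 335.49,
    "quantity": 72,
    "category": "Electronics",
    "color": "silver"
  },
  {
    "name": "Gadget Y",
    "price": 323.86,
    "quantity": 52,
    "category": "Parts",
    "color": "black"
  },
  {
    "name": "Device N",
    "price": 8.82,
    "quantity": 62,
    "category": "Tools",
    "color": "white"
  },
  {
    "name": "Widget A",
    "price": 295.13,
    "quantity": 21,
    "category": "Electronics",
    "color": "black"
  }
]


Checking 5 records for duplicates:

  Row 1: Device N ($8.82, qty 62)
  Row 2: Part S ($335.49, qty 72)
  Row 3: Gadget Y ($323.86, qty 52)
  Row 4: Device N ($8.82, qty 62) <-- DUPLICATE
  Row 5: Widget A ($295.13, qty 21)

Duplicates found: 1
Unique records: 4

1 duplicates, 4 unique


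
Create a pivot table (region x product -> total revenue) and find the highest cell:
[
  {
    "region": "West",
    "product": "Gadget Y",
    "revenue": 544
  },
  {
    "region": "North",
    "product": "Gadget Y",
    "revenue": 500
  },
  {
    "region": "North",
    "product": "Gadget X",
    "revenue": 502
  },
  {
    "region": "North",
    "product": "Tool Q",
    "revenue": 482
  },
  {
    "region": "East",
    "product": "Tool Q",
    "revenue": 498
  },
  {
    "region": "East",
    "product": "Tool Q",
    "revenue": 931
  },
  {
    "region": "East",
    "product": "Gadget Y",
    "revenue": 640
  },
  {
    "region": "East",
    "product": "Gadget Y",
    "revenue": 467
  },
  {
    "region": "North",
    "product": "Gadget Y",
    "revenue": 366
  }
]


Pivot: region (rows) x product (columns) -> total revenue

     Gadget X      Gadget Y      Tool Q      
East             0          1107          1429  
North          502           866           482  
West             0           544             0  

Highest: East / Tool Q = $1429

East / Tool Q = $1429


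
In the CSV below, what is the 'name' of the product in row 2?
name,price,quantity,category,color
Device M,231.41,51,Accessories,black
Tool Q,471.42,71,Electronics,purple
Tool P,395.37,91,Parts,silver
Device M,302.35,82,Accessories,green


Query: Row 2 ('Tool Q'), column 'name'
Value: Tool Q

Tool Q


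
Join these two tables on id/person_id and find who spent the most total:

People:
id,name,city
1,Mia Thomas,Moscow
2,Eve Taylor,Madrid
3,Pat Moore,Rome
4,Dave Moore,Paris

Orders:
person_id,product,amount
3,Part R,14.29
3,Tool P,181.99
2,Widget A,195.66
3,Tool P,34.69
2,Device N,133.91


Join on: people.id = orders.person_id

Joined rows:
  Pat Moore (Rome) bought Part R for $14.29
  Pat Moore (Rome) bought Tool P for $181.99
  Eve Taylor (Madrid) bought Widget A for $195.66
  Pat Moore (Rome) bought Tool P for $34.69
  Eve Taylor (Madrid) bought Device N for $133.91

Total per person:
  Eve Taylor: $329.57
  Pat Moore: $230.97

Top spender: Eve Taylor ($329.57)

Eve Taylor ($329.57)


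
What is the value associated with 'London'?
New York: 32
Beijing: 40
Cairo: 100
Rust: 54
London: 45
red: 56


Looking up key 'London'
Value: 45

45


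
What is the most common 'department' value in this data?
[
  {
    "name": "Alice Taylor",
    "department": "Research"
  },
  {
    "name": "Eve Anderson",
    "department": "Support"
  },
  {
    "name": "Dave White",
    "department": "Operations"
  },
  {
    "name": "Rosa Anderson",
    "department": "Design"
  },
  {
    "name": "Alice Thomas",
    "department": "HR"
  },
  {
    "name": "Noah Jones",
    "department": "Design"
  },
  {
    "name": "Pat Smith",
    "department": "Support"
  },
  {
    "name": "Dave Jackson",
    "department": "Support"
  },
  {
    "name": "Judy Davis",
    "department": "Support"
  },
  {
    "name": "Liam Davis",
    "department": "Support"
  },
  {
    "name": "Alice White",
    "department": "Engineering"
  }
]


Counting 'department' values across 11 records:

  Support: 5 #####
  Design: 2 ##
  Research: 1 #
  Operations: 1 #
  HR: 1 #
  Engineering: 1 #

Most common: Support (5 times)

Support (5 times)


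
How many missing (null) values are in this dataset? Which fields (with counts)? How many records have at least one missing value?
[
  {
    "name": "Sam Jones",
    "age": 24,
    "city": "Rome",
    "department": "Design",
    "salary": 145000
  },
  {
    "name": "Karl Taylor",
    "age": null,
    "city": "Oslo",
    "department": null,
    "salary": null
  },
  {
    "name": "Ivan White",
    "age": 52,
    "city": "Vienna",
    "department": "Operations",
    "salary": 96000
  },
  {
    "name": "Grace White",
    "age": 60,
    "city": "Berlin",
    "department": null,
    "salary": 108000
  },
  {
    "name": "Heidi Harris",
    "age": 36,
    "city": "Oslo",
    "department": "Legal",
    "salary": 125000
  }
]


Checking for missing (null) values in 5 records:

  Sam Jones: complete
  Karl Taylor: age, department, salary
  Ivan White: complete
  Grace White: department
  Heidi Harris: complete

Per field:
  name: 0 missing
  age: 1 missing
  city: 0 missing
  department: 2 missing
  salary: 1 missing

Total missing values: 4
Records with any missing: 2

4 missing values (age: 1, department: 2, salary: 1); 2 incomplete records


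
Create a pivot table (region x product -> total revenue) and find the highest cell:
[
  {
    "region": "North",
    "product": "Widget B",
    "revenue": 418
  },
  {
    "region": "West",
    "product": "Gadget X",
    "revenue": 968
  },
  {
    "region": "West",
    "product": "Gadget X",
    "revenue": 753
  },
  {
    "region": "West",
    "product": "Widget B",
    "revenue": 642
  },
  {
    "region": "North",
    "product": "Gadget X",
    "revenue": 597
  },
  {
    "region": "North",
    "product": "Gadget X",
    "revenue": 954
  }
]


Pivot: region (rows) x product (columns) -> total revenue

     Gadget X      Widget B    
North         1551           418  
West          1721           642  

Highest: West / Gadget X = $1721

West / Gadget X = $1721


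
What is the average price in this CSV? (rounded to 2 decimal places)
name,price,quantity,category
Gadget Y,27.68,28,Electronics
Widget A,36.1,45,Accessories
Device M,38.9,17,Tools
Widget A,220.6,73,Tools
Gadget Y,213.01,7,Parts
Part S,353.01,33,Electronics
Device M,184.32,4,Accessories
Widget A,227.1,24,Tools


Computing average price:
Values: [27.68, 36.1, 38.9, 220.6, 213.01, 353.01, 184.32, 227.1]
Sum = 1300.72
Count = 8
Average = 1300.72/8 = 162.59

162.59


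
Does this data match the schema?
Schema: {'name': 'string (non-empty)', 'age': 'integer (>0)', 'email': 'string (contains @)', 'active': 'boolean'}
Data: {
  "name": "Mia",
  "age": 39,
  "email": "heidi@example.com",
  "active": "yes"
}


Validating each field against schema:
  name: OK (non-empty string)
  age: OK (positive integer)
  email: OK (string with @)
  active: FAIL ("yes" is not a boolean)

Result: INVALID (1 error: active)

INVALID (1 error: active)


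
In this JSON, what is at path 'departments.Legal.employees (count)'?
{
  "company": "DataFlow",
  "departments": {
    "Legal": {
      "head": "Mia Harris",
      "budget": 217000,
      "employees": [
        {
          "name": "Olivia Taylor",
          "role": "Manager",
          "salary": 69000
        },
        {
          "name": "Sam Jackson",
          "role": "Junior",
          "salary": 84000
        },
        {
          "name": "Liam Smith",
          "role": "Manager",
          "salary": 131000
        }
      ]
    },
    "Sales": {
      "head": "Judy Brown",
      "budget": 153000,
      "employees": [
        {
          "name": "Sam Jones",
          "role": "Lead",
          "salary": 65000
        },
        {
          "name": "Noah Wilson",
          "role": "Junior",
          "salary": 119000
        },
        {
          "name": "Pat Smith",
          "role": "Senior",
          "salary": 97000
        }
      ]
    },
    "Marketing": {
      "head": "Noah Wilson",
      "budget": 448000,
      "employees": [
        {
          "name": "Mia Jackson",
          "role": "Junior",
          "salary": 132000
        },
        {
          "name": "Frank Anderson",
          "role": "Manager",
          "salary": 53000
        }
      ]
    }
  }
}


Path: departments.Legal.employees (count)

Navigate:
  -> departments
  -> Legal
  -> employees (array, length 3)

3


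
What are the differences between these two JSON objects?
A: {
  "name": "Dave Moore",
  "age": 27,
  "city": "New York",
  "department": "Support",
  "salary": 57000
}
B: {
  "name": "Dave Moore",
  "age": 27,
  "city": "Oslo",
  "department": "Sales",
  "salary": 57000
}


Comparing each field (in key order):
  name: same
  age: same
  city: DIFFERENT
  department: DIFFERENT
  salary: same
Differences:
  city: New York -> Oslo
  department: Support -> Sales

2 field(s) changed

2 changes: city, department


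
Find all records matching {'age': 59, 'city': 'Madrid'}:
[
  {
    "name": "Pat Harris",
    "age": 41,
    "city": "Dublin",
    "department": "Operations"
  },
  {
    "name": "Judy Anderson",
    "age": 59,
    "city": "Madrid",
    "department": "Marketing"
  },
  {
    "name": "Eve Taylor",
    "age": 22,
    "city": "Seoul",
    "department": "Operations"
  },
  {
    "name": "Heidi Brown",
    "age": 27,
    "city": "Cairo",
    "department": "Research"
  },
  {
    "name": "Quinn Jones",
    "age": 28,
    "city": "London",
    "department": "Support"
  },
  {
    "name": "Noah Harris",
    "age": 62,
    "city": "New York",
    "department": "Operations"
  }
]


Search criteria: {'age': 59, 'city': 'Madrid'}

Checking 6 records:
  Pat Harris: {age: 41, city: Dublin}
  Judy Anderson: {age: 59, city: Madrid} <-- MATCH
  Eve Taylor: {age: 22, city: Seoul}
  Heidi Brown: {age: 27, city: Cairo}
  Quinn Jones: {age: 28, city: London}
  Noah Harris: {age: 62, city: New York}

Matches: ["Judy Anderson"]

["Judy Anderson"]


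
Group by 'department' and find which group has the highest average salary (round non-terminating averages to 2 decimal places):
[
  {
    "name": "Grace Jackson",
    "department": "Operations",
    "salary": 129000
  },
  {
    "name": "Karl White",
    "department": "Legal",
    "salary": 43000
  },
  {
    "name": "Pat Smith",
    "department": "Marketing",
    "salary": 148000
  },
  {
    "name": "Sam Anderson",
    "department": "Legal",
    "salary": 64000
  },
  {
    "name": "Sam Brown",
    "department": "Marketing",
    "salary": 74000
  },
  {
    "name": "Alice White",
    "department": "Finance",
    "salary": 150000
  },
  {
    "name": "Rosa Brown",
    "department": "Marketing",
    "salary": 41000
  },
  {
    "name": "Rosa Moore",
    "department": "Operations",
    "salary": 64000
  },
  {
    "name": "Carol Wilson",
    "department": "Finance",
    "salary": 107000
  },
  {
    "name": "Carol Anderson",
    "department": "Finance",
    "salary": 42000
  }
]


Group by: department

Groups:
  Finance: 3 people, avg salary = 299000/3 ≈ $99666.67
  Legal: 2 people, avg salary = 107000/2 = $53500
  Marketing: 3 people, avg salary = 263000/3 ≈ $87666.67
  Operations: 2 people, avg salary = 193000/2 = $96500

Highest average salary: Finance (≈$99666.67)

Finance (≈$99666.67)


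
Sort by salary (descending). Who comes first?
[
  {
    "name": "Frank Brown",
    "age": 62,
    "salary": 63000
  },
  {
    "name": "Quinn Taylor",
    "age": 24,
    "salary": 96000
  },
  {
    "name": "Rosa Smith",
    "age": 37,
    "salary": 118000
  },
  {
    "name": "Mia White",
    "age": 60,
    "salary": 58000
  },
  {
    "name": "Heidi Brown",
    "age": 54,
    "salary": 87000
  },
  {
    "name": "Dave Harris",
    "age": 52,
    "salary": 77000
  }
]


Sort by: salary (descending)

Sorted order:
  1. Rosa Smith (salary = 118000)
  2. Quinn Taylor (salary = 96000)
  3. Heidi Brown (salary = 87000)
  4. Dave Harris (salary = 77000)
  5. Frank Brown (salary = 63000)
  6. Mia White (salary = 58000)

First: Rosa Smith

Rosa Smith


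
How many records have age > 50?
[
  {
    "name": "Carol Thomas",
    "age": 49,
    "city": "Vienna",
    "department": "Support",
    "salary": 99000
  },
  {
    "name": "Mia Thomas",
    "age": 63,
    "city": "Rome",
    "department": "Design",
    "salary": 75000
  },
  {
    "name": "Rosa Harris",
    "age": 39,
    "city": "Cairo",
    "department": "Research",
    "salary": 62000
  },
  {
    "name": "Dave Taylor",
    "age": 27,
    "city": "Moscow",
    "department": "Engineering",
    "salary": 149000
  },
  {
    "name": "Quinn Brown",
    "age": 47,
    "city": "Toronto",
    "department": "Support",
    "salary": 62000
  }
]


Data: 5 records
Condition: age > 50

Checking each record:
  Carol Thomas: 49
  Mia Thomas: 63 MATCH
  Rosa Harris: 39
  Dave Taylor: 27
  Quinn Brown: 47

Count: 1

1


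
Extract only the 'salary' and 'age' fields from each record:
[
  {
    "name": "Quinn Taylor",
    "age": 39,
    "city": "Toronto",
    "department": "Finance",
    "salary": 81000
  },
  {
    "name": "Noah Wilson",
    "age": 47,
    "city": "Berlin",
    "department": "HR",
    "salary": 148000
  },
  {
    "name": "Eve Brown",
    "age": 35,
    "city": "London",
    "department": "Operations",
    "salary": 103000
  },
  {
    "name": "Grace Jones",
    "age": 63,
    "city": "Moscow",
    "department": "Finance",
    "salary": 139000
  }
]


Original: 4 records with fields: name, age, city, department, salary
Keep: ['salary', 'age']
Drop: ['name', 'city', 'department']
Result: 4 records, 2 fields each

[
  {
    "salary": 81000,
    "age": 39
  },
  {
    "salary": 148000,
    "age": 47
  },
  {
    "salary": 103000,
    "age": 35
  },
  {
    "salary": 139000,
    "age": 63
  }
]


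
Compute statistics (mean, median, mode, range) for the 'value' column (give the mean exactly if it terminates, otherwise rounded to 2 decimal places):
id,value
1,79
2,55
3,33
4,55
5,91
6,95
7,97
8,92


Data: [79, 55, 33, 55, 91, 95, 97, 92]
Count: 8
Sum: 597
Mean: 597/8 = 74.625
Sorted: [33, 55, 55, 79, 91, 92, 95, 97]
Median: 85.0
Mode: 55 (2 times)
Range: 97 - 33 = 64
Min: 33, Max: 97

mean=74.625, median=85.0, mode=55, range=64


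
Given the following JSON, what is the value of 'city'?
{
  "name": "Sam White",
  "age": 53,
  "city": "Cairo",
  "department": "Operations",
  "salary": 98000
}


Looking up field 'city'
Value: Cairo

Cairo


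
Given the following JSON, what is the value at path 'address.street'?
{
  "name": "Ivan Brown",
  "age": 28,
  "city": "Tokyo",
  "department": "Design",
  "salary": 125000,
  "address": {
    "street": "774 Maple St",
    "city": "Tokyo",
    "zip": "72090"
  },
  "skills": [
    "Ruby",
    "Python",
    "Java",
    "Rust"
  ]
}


Query: address.street
Path: address -> street
Value: 774 Maple St

774 Maple St


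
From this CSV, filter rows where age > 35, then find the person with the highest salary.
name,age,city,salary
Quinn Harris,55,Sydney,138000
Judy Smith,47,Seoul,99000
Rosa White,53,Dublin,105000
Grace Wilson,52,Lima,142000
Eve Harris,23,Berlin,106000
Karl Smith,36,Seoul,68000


Filter: age > 35
Sort by: salary (descending)

Filtered records (5):
  Grace Wilson, age 52, salary $142000
  Quinn Harris, age 55, salary $138000
  Rosa White, age 53, salary $105000
  Judy Smith, age 47, salary $99000
  Karl Smith, age 36, salary $68000

Highest salary: Grace Wilson ($142000)

Grace Wilson


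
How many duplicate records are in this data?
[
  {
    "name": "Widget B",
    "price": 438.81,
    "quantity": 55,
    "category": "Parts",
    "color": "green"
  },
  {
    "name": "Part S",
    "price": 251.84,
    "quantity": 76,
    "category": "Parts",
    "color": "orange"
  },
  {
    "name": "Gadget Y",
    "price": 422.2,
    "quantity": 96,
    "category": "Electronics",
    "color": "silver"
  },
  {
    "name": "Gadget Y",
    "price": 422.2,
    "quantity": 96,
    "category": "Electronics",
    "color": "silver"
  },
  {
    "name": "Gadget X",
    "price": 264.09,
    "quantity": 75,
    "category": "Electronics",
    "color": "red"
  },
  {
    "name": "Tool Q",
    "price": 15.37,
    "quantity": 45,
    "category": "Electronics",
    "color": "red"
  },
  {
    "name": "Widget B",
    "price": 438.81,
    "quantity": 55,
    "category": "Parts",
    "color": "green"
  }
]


Checking 7 records for duplicates:

  Row 1: Widget B ($438.81, qty 55)
  Row 2: Part S ($251.84, qty 76)
  Row 3: Gadget Y ($422.2, qty 96)
  Row 4: Gadget Y ($422.2, qty 96) <-- DUPLICATE
  Row 5: Gadget X ($264.09, qty 75)
  Row 6: Tool Q ($15.37, qty 45)
  Row 7: Widget B ($438.81, qty 55) <-- DUPLICATE

Duplicates found: 2
Unique records: 5

2 duplicates, 5 unique


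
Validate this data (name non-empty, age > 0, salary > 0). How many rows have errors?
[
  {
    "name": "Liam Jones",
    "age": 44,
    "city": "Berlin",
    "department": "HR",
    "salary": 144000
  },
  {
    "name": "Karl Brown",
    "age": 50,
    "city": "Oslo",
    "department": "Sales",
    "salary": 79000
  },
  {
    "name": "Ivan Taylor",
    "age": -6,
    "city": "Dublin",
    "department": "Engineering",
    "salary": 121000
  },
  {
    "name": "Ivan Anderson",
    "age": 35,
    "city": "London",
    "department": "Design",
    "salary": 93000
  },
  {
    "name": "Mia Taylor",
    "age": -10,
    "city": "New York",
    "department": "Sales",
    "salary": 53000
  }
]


Validating 5 records:
Rules: name non-empty, age > 0, salary > 0

  Row 1 (Liam Jones): OK
  Row 2 (Karl Brown): OK
  Row 3 (Ivan Taylor): negative age: -6
  Row 4 (Ivan Anderson): OK
  Row 5 (Mia Taylor): negative age: -10

Total errors: 2

2 errors


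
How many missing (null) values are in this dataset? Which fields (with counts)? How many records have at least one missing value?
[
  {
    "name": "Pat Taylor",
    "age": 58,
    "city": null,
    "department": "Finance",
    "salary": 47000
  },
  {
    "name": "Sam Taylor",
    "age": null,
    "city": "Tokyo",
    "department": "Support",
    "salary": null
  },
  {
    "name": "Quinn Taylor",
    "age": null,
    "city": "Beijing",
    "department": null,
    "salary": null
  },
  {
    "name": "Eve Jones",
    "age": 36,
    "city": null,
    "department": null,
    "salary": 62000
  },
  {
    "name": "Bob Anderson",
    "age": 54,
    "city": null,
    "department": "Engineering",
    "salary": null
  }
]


Checking for missing (null) values in 5 records:

  Pat Taylor: city
  Sam Taylor: age, salary
  Quinn Taylor: age, department, salary
  Eve Jones: city, department
  Bob Anderson: city, salary

Per field:
  name: 0 missing
  age: 2 missing
  city: 3 missing
  department: 2 missing
  salary: 3 missing

Total missing values: 10
Records with any missing: 5

10 missing values (age: 2, city: 3, department: 2, salary: 3); 5 incomplete records


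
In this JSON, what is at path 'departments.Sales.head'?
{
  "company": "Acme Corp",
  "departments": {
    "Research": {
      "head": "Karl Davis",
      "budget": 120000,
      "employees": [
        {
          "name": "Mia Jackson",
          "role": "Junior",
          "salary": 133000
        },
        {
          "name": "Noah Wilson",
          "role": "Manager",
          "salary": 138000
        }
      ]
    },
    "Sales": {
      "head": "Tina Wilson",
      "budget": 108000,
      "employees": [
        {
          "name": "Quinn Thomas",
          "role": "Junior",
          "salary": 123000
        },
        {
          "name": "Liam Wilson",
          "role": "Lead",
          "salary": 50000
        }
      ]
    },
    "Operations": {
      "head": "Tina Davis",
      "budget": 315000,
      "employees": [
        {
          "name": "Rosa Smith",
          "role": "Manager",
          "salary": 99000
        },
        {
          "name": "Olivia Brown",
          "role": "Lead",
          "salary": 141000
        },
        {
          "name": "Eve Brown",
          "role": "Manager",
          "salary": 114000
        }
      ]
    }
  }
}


Path: departments.Sales.head

Navigate:
  -> departments
  -> Sales
  -> head = 'Tina Wilson'

Tina Wilson


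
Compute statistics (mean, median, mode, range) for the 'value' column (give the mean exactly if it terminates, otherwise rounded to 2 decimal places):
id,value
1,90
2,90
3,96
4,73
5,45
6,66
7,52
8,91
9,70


Data: [90, 90, 96, 73, 45, 66, 52, 91, 70]
Count: 9
Sum: 673
Mean: 673/9 ≈ 74.78 (rounded to 2 decimal places)
Sorted: [45, 52, 66, 70, 73, 90, 90, 91, 96]
Median: 73.0
Mode: 90 (2 times)
Range: 96 - 45 = 51
Min: 45, Max: 96

mean≈74.78, median=73.0, mode=90, range=51


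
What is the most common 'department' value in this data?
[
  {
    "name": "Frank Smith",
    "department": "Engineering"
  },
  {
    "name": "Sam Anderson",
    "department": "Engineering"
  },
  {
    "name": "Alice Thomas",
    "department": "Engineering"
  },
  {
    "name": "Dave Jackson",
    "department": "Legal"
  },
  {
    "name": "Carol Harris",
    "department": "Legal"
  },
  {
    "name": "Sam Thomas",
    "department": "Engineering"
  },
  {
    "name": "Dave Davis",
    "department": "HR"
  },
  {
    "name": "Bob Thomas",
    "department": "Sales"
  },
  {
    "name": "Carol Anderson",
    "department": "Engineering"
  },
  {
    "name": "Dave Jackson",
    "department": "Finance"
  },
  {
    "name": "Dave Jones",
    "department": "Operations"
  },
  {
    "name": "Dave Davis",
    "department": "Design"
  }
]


Counting 'department' values across 12 records:

  Engineering: 5 #####
  Legal: 2 ##
  HR: 1 #
  Sales: 1 #
  Finance: 1 #
  Operations: 1 #
  Design: 1 #

Most common: Engineering (5 times)

Engineering (5 times)


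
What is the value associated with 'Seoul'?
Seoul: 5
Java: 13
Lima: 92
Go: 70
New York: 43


Looking up key 'Seoul'
Value: 5

5


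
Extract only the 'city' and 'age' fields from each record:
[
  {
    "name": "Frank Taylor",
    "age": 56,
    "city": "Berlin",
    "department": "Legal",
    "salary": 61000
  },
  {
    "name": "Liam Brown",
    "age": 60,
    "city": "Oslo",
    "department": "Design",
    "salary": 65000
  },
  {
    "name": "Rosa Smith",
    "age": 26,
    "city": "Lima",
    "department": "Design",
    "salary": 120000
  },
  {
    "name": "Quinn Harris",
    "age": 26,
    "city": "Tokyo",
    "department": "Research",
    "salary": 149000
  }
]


Original: 4 records with fields: name, age, city, department, salary
Keep: ['city', 'age']
Drop: ['name', 'department', 'salary']
Result: 4 records, 2 fields each

[
  {
    "city": "Berlin",
    "age": 56
  },
  {
    "city": "Oslo",
    "age": 60
  },
  {
    "city": "Lima",
    "age": 26
  },
  {
    "city": "Tokyo",
    "age": 26
  }
]


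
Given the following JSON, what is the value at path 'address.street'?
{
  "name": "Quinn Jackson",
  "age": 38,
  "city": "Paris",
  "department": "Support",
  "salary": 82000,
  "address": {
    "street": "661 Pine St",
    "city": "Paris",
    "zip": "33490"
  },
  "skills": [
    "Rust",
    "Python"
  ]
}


Query: address.street
Path: address -> street
Value: 661 Pine St

661 Pine St


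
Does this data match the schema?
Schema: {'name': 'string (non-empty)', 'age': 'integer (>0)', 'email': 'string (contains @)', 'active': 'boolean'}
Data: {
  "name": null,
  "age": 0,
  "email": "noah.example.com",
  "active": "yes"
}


Validating each field against schema:
  name: FAIL (null is not a string)
  age: FAIL (0 is not > 0)
  email: FAIL ("noah.example.com" does not contain @)
  active: FAIL ("yes" is not a boolean)

Result: INVALID (4 errors: name, age, email, active)

INVALID (4 errors: name, age, email, active)


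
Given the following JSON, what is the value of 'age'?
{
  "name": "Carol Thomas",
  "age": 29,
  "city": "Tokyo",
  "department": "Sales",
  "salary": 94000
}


Looking up field 'age'
Value: 29

29


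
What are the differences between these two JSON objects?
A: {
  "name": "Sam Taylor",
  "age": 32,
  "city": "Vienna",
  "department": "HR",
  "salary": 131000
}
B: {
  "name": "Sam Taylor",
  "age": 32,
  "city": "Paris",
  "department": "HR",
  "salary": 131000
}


Comparing each field (in key order):
  name: same
  age: same
  city: DIFFERENT
  department: same
  salary: same
Differences:
  city: Vienna -> Paris

1 field(s) changed

1 change: city


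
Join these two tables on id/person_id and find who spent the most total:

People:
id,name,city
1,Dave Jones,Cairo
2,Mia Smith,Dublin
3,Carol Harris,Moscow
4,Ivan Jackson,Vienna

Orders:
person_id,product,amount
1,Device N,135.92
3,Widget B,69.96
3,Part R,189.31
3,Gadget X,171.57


Join on: people.id = orders.person_id

Joined rows:
  Dave Jones (Cairo) bought Device N for $135.92
  Carol Harris (Moscow) bought Widget B for $69.96
  Carol Harris (Moscow) bought Part R for $189.31
  Carol Harris (Moscow) bought Gadget X for $171.57

Total per person:
  Carol Harris: $430.84
  Dave Jones: $135.92

Top spender: Carol Harris ($430.84)

Carol Harris ($430.84)


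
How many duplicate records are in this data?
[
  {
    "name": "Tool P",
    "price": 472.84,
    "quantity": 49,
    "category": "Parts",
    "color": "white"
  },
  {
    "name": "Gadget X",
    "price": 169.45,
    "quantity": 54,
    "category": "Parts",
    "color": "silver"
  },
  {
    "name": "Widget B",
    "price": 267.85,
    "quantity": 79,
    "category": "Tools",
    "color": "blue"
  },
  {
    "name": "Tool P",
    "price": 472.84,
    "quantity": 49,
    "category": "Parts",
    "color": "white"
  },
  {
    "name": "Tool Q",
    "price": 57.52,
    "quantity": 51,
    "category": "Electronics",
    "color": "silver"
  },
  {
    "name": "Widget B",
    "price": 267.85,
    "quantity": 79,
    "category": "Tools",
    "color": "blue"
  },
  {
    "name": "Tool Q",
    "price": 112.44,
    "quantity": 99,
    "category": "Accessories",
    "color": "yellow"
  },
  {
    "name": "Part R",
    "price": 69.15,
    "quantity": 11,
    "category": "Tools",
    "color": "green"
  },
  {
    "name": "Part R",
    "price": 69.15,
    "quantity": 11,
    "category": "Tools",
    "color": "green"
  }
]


Checking 9 records for duplicates:

  Row 1: Tool P ($472.84, qty 49)
  Row 2: Gadget X ($169.45, qty 54)
  Row 3: Widget B ($267.85, qty 79)
  Row 4: Tool P ($472.84, qty 49) <-- DUPLICATE
  Row 5: Tool Q ($57.52, qty 51)
  Row 6: Widget B ($267.85, qty 79) <-- DUPLICATE
  Row 7: Tool Q ($112.44, qty 99)
  Row 8: Part R ($69.15, qty 11)
  Row 9: Part R ($69.15, qty 11) <-- DUPLICATE

Duplicates found: 3
Unique records: 6

3 duplicates, 6 unique


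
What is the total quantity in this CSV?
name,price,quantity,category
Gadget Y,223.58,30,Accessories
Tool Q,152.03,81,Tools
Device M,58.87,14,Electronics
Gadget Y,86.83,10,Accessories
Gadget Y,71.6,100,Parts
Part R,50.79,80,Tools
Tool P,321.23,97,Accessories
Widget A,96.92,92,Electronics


Computing total quantity:
Values: [30, 81, 14, 10, 100, 80, 97, 92]
Sum = 504

504


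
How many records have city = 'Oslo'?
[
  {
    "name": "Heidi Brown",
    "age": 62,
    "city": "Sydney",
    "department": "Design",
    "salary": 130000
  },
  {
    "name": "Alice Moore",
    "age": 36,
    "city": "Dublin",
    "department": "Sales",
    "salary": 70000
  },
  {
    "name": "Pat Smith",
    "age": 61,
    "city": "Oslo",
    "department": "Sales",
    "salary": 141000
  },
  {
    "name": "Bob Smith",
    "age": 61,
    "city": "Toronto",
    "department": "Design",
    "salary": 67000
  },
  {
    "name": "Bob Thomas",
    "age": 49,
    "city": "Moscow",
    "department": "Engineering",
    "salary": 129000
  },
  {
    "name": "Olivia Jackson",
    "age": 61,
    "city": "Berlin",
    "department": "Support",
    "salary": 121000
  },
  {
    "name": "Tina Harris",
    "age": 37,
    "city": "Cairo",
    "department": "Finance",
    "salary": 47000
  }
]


Data: 7 records
Condition: city = 'Oslo'

Checking each record:
  Heidi Brown: Sydney
  Alice Moore: Dublin
  Pat Smith: Oslo MATCH
  Bob Smith: Toronto
  Bob Thomas: Moscow
  Olivia Jackson: Berlin
  Tina Harris: Cairo

Count: 1

1
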